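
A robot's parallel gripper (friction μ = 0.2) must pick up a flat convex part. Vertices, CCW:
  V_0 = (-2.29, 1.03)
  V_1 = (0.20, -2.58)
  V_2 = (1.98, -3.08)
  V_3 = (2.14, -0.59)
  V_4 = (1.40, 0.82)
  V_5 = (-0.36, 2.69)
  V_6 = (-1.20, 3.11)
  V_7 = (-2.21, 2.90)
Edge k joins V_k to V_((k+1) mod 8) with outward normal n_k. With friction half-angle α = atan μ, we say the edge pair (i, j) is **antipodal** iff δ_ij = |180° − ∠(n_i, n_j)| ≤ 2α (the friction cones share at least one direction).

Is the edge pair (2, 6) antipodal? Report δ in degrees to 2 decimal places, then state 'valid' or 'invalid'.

α = atan 0.2 = 11.31°;  2α = 22.62°
edge 2: e_2 = (+0.16, +2.49);  n_2 = (+0.9979, -0.0641)
edge 6: e_6 = (-1.01, -0.21);  n_6 = (-0.2036, +0.9791)
∠(n_2, n_6) = 105.42°
δ = |180° − 105.42°| = 74.58°
74.58° > 2α = 22.62°  →  invalid

δ = 74.58°, invalid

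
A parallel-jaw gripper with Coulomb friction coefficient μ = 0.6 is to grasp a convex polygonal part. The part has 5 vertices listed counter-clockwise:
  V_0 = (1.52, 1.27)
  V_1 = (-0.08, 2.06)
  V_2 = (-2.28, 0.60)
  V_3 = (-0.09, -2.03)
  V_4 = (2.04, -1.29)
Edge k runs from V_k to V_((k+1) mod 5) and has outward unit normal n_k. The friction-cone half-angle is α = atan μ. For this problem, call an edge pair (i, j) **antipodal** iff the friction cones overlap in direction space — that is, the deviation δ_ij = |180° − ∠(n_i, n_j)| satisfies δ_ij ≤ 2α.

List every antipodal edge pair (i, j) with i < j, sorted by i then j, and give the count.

count = 4; pairs: (0,2), (0,3), (1,3), (2,4)

α = atan 0.6 = 30.96°;  2α = 61.93°
n_0 = (+0.4427, +0.8967)
n_1 = (-0.5530, +0.8332)
n_2 = (-0.7685, -0.6399)
n_3 = (+0.3282, -0.9446)
n_4 = (+0.9800, +0.1991)
  (0,1): δ = 120.15°  ·
  (0,2): δ = 23.94°  ✓
  (0,3): δ = 45.44°  ✓
  (0,4): δ = 127.76°  ·
  (1,2): δ = 83.79°  ·
  (1,3): δ = 14.41°  ✓
  (1,4): δ = 67.91°  ·
  (2,3): δ = 110.63°  ·
  (2,4): δ = 28.30°  ✓
  (3,4): δ = 97.68°  ·
antipodal pairs: 4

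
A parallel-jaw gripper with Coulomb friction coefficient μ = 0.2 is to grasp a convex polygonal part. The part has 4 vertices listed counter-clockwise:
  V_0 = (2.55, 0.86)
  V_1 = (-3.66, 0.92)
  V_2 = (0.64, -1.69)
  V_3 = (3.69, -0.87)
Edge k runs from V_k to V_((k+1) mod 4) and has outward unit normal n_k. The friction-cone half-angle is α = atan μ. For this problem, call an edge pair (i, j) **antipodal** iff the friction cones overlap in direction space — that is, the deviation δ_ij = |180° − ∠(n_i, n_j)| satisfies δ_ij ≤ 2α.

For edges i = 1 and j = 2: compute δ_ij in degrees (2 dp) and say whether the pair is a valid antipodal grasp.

α = atan 0.2 = 11.31°;  2α = 22.62°
edge 1: e_1 = (+4.30, -2.61);  n_1 = (-0.5189, -0.8549)
edge 2: e_2 = (+3.05, +0.82);  n_2 = (+0.2596, -0.9657)
∠(n_1, n_2) = 46.31°
δ = |180° − 46.31°| = 133.69°
133.69° > 2α = 22.62°  →  invalid

δ = 133.69°, invalid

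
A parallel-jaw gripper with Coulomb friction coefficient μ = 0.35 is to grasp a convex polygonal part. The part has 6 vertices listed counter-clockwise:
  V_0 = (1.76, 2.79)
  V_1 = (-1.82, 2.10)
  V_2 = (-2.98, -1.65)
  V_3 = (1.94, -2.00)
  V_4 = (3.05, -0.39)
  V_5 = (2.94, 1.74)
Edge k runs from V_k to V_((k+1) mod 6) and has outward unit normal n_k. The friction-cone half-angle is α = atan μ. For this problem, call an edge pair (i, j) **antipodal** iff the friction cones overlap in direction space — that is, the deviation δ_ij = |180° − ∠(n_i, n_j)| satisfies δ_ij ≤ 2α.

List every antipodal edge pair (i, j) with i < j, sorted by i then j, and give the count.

count = 4; pairs: (0,2), (1,3), (1,4), (2,5)

α = atan 0.35 = 19.29°;  2α = 38.58°
n_0 = (-0.1893, +0.9819)
n_1 = (-0.9553, +0.2955)
n_2 = (-0.0710, -0.9975)
n_3 = (+0.8233, -0.5676)
n_4 = (+0.9987, +0.0516)
n_5 = (+0.6648, +0.7471)
  (0,1): δ = 118.10°  ·
  (0,2): δ = 14.98°  ✓
  (0,3): δ = 44.51°  ·
  (0,4): δ = 82.05°  ·
  (0,5): δ = 127.43°  ·
  (1,2): δ = 76.88°  ·
  (1,3): δ = 17.40°  ✓
  (1,4): δ = 20.14°  ✓
  (1,5): δ = 65.52°  ·
  (2,3): δ = 120.51°  ·
  (2,4): δ = 82.97°  ·
  (2,5): δ = 37.59°  ✓
  (3,4): δ = 142.46°  ·
  (3,5): δ = 97.08°  ·
  (4,5): δ = 134.62°  ·
antipodal pairs: 4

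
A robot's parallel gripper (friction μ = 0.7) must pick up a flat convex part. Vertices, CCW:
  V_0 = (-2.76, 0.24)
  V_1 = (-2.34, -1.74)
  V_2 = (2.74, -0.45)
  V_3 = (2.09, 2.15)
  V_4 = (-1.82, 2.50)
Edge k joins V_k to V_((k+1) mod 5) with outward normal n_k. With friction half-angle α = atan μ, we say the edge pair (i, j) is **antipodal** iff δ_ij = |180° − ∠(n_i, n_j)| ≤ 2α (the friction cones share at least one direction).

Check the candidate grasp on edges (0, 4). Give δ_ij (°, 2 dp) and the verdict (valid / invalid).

δ = 145.44°, invalid

α = atan 0.7 = 34.99°;  2α = 69.98°
edge 0: e_0 = (+0.42, -1.98);  n_0 = (-0.9782, -0.2075)
edge 4: e_4 = (-0.94, -2.26);  n_4 = (-0.9233, +0.3840)
∠(n_0, n_4) = 34.56°
δ = |180° − 34.56°| = 145.44°
145.44° > 2α = 69.98°  →  invalid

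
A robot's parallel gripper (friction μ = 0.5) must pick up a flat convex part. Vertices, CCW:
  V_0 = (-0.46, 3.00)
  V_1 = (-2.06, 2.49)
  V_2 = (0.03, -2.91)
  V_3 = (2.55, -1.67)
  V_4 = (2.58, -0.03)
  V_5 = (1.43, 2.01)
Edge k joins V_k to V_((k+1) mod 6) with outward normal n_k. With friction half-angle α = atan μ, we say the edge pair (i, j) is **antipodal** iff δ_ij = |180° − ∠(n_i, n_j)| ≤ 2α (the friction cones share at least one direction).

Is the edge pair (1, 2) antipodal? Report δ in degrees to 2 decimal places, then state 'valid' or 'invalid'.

δ = 84.96°, invalid

α = atan 0.5 = 26.57°;  2α = 53.13°
edge 1: e_1 = (+2.09, -5.40);  n_1 = (-0.9326, -0.3609)
edge 2: e_2 = (+2.52, +1.24);  n_2 = (+0.4415, -0.8973)
∠(n_1, n_2) = 95.04°
δ = |180° − 95.04°| = 84.96°
84.96° > 2α = 53.13°  →  invalid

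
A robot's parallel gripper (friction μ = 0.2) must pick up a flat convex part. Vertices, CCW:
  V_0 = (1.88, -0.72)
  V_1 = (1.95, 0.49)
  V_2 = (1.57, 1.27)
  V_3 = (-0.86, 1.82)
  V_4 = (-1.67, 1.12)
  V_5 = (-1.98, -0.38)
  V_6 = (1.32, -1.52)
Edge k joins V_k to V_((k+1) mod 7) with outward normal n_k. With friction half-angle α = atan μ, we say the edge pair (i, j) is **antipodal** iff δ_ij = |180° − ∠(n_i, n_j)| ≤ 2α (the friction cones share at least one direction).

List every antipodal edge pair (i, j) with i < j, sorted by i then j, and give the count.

α = atan 0.2 = 11.31°;  2α = 22.62°
n_0 = (+0.9983, -0.0578)
n_1 = (+0.8990, +0.4380)
n_2 = (+0.2208, +0.9753)
n_3 = (-0.6539, +0.7566)
n_4 = (-0.9793, +0.2024)
n_5 = (-0.3265, -0.9452)
n_6 = (+0.8192, -0.5735)
  (0,1): δ = 150.71°  ·
  (0,2): δ = 99.44°  ·
  (0,3): δ = 45.86°  ·
  (0,4): δ = 8.37°  ✓
  (0,5): δ = 74.25°  ·
  (0,6): δ = 148.32°  ·
  (1,2): δ = 128.73°  ·
  (1,3): δ = 75.14°  ·
  (1,4): δ = 37.65°  ·
  (1,5): δ = 44.97°  ·
  (1,6): δ = 119.03°  ·
  (2,3): δ = 126.41°  ·
  (2,4): δ = 88.92°  ·
  (2,5): δ = 6.30°  ✓
  (2,6): δ = 67.76°  ·
  (3,4): δ = 142.51°  ·
  (3,5): δ = 59.89°  ·
  (3,6): δ = 14.17°  ✓
  (4,5): δ = 97.38°  ·
  (4,6): δ = 23.32°  ·
  (5,6): δ = 105.93°  ·
antipodal pairs: 3

count = 3; pairs: (0,4), (2,5), (3,6)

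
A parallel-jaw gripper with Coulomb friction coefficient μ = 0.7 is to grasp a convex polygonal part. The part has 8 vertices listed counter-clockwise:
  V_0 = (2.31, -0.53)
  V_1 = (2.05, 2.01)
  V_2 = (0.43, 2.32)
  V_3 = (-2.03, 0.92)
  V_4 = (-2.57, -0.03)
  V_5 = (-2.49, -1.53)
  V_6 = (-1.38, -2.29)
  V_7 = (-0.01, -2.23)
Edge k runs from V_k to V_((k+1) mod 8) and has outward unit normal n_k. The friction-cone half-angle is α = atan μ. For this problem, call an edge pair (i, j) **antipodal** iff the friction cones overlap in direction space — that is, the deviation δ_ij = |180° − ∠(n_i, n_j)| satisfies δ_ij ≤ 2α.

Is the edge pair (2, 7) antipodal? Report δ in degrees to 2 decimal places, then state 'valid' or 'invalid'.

δ = 6.59°, valid

α = atan 0.7 = 34.99°;  2α = 69.98°
edge 2: e_2 = (-2.46, -1.40);  n_2 = (-0.4946, +0.8691)
edge 7: e_7 = (+2.32, +1.70);  n_7 = (+0.5911, -0.8066)
∠(n_2, n_7) = 173.41°
δ = |180° − 173.41°| = 6.59°
6.59° ≤ 2α = 69.98°  →  valid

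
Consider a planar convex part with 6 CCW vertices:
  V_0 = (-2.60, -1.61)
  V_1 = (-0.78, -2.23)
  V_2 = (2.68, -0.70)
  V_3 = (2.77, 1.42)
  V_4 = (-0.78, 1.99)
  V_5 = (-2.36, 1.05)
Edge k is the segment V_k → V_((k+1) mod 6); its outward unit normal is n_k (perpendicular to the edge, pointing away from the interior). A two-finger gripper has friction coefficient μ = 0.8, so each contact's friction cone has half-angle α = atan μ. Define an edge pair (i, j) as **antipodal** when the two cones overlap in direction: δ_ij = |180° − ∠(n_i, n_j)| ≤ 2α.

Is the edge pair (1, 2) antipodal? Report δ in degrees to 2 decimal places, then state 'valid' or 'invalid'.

α = atan 0.8 = 38.66°;  2α = 77.32°
edge 1: e_1 = (+3.46, +1.53);  n_1 = (+0.4044, -0.9146)
edge 2: e_2 = (+0.09, +2.12);  n_2 = (+0.9991, -0.0424)
∠(n_1, n_2) = 63.71°
δ = |180° − 63.71°| = 116.29°
116.29° > 2α = 77.32°  →  invalid

δ = 116.29°, invalid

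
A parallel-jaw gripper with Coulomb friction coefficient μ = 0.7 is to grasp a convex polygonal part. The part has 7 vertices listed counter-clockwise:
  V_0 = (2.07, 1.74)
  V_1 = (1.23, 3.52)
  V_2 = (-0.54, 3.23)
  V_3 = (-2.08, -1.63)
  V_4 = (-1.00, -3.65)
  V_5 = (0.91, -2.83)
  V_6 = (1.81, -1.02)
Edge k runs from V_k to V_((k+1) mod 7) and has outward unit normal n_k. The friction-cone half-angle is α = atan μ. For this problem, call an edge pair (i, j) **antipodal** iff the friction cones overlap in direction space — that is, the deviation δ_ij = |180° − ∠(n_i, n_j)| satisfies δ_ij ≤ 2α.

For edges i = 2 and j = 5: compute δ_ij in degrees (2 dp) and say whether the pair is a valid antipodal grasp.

α = atan 0.7 = 34.99°;  2α = 69.98°
edge 2: e_2 = (-1.54, -4.86);  n_2 = (-0.9533, +0.3021)
edge 5: e_5 = (+0.90, +1.81);  n_5 = (+0.8954, -0.4452)
∠(n_2, n_5) = 171.14°
δ = |180° − 171.14°| = 8.86°
8.86° ≤ 2α = 69.98°  →  valid

δ = 8.86°, valid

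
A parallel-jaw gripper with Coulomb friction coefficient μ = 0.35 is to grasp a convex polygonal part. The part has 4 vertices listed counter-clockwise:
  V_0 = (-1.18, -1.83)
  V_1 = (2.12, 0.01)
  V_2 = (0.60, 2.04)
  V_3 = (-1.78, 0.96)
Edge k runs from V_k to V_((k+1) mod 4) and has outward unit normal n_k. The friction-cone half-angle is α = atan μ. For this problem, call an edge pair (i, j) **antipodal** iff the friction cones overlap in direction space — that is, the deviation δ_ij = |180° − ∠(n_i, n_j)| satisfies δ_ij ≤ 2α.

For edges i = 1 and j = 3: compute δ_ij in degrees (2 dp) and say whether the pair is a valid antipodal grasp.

α = atan 0.35 = 19.29°;  2α = 38.58°
edge 1: e_1 = (-1.52, +2.03);  n_1 = (+0.8005, +0.5994)
edge 3: e_3 = (+0.60, -2.79);  n_3 = (-0.9776, -0.2102)
∠(n_1, n_3) = 155.31°
δ = |180° − 155.31°| = 24.69°
24.69° ≤ 2α = 38.58°  →  valid

δ = 24.69°, valid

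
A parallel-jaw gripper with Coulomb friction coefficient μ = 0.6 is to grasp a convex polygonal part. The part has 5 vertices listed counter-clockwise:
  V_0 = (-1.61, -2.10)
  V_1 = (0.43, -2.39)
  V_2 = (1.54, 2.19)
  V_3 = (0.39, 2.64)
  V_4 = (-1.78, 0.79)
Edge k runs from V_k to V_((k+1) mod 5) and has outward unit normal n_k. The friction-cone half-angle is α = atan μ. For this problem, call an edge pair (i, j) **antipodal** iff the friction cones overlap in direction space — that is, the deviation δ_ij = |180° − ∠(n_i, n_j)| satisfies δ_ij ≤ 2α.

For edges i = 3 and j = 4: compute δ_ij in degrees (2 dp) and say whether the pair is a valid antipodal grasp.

α = atan 0.6 = 30.96°;  2α = 61.93°
edge 3: e_3 = (-2.17, -1.85);  n_3 = (-0.6488, +0.7610)
edge 4: e_4 = (+0.17, -2.89);  n_4 = (-0.9983, -0.0587)
∠(n_3, n_4) = 52.92°
δ = |180° − 52.92°| = 127.08°
127.08° > 2α = 61.93°  →  invalid

δ = 127.08°, invalid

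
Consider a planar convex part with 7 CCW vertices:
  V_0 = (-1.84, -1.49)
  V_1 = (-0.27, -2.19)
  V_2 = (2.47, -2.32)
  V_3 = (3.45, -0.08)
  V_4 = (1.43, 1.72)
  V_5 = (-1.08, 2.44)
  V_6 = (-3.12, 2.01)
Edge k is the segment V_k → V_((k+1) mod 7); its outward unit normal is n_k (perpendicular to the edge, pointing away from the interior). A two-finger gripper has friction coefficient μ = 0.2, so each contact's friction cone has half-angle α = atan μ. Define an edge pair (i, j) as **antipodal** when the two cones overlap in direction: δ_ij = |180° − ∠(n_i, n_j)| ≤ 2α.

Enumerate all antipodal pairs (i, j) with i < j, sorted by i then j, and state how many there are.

α = atan 0.2 = 11.31°;  2α = 22.62°
n_0 = (-0.4072, -0.9133)
n_1 = (-0.0474, -0.9989)
n_2 = (+0.9162, -0.4008)
n_3 = (+0.6653, +0.7466)
n_4 = (+0.2757, +0.9612)
n_5 = (-0.2063, +0.9785)
n_6 = (-0.9392, -0.3435)
  (0,1): δ = 158.69°  ·
  (0,2): δ = 89.60°  ·
  (0,3): δ = 17.67°  ✓
  (0,4): δ = 8.02°  ✓
  (0,5): δ = 35.93°  ·
  (0,6): δ = 134.12°  ·
  (1,2): δ = 110.91°  ·
  (1,3): δ = 38.99°  ·
  (1,4): δ = 13.29°  ✓
  (1,5): δ = 14.62°  ✓
  (1,6): δ = 112.80°  ·
  (2,3): δ = 108.07°  ·
  (2,4): δ = 82.38°  ·
  (2,5): δ = 54.47°  ·
  (2,6): δ = 43.72°  ·
  (3,4): δ = 154.30°  ·
  (3,5): δ = 126.39°  ·
  (3,6): δ = 28.21°  ·
  (4,5): δ = 152.09°  ·
  (4,6): δ = 53.91°  ·
  (5,6): δ = 81.81°  ·
antipodal pairs: 4

count = 4; pairs: (0,3), (0,4), (1,4), (1,5)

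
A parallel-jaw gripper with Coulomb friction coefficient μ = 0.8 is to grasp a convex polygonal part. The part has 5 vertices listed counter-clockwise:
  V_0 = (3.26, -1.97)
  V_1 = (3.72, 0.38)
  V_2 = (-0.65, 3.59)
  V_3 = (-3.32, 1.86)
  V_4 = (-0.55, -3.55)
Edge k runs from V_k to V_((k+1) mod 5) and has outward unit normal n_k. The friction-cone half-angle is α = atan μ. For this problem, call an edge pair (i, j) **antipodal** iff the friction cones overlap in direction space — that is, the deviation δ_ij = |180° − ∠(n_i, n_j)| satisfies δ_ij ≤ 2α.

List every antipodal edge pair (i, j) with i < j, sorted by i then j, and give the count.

α = atan 0.8 = 38.66°;  2α = 77.32°
n_0 = (+0.9814, -0.1921)
n_1 = (+0.5920, +0.8059)
n_2 = (-0.5438, +0.8392)
n_3 = (-0.8901, -0.4557)
n_4 = (+0.3831, -0.9237)
  (0,1): δ = 115.22°  ·
  (0,2): δ = 45.98°  ✓
  (0,3): δ = 38.19°  ✓
  (0,4): δ = 123.60°  ·
  (1,2): δ = 110.76°  ·
  (1,3): δ = 26.59°  ✓
  (1,4): δ = 58.82°  ✓
  (2,3): δ = 95.83°  ·
  (2,4): δ = 10.42°  ✓
  (3,4): δ = 94.59°  ·
antipodal pairs: 5

count = 5; pairs: (0,2), (0,3), (1,3), (1,4), (2,4)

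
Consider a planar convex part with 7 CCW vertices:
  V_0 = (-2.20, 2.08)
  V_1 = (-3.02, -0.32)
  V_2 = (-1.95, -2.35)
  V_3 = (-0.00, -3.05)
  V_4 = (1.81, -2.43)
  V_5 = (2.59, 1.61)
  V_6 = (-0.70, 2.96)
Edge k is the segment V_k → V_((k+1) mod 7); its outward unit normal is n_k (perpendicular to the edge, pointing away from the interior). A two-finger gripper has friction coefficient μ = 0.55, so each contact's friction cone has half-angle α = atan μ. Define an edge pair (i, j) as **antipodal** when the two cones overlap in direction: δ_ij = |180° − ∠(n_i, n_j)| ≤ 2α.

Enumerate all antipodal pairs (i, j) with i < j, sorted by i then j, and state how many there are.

count = 9; pairs: (0,3), (0,4), (1,4), (1,5), (2,5), (2,6), (3,5), (3,6), (4,6)

α = atan 0.55 = 28.81°;  2α = 57.62°
n_0 = (-0.9463, +0.3233)
n_1 = (-0.8846, -0.4663)
n_2 = (-0.3379, -0.9412)
n_3 = (+0.3241, -0.9460)
n_4 = (+0.9819, -0.1896)
n_5 = (+0.3796, +0.9251)
n_6 = (-0.5060, +0.8625)
  (0,1): δ = 133.34°  ·
  (0,2): δ = 90.88°  ·
  (0,3): δ = 52.23°  ✓
  (0,4): δ = 7.94°  ✓
  (0,5): δ = 86.55°  ·
  (0,6): δ = 139.26°  ·
  (1,2): δ = 137.54°  ·
  (1,3): δ = 98.88°  ·
  (1,4): δ = 38.72°  ✓
  (1,5): δ = 39.90°  ✓
  (1,6): δ = 92.61°  ·
  (2,3): δ = 141.34°  ·
  (2,4): δ = 81.18°  ·
  (2,5): δ = 2.56°  ✓
  (2,6): δ = 50.15°  ✓
  (3,4): δ = 119.84°  ·
  (3,5): δ = 41.22°  ✓
  (3,6): δ = 11.49°  ✓
  (4,5): δ = 101.38°  ·
  (4,6): δ = 48.67°  ✓
  (5,6): δ = 127.29°  ·
antipodal pairs: 9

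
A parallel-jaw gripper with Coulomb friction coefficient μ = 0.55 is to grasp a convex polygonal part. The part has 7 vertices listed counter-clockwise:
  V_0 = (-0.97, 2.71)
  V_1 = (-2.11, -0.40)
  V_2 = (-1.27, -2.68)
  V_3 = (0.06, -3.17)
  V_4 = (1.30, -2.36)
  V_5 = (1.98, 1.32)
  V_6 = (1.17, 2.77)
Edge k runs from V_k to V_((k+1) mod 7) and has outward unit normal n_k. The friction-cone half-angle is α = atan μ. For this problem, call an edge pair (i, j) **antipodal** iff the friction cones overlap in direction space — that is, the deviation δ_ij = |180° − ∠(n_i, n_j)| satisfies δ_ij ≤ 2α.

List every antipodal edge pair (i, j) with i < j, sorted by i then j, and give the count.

α = atan 0.55 = 28.81°;  2α = 57.62°
n_0 = (-0.9389, +0.3442)
n_1 = (-0.9383, -0.3457)
n_2 = (-0.3457, -0.9383)
n_3 = (+0.5469, -0.8372)
n_4 = (+0.9834, -0.1817)
n_5 = (+0.8730, +0.4877)
n_6 = (-0.0280, +0.9996)
  (0,1): δ = 139.64°  ·
  (0,2): δ = 90.09°  ·
  (0,3): δ = 36.72°  ✓
  (0,4): δ = 9.66°  ✓
  (0,5): δ = 49.32°  ✓
  (0,6): δ = 111.74°  ·
  (1,2): δ = 130.45°  ·
  (1,3): δ = 77.07°  ·
  (1,4): δ = 30.69°  ✓
  (1,5): δ = 8.96°  ✓
  (1,6): δ = 71.38°  ·
  (2,3): δ = 126.62°  ·
  (2,4): δ = 80.24°  ·
  (2,5): δ = 40.59°  ✓
  (2,6): δ = 21.83°  ✓
  (3,4): δ = 133.62°  ·
  (3,5): δ = 93.96°  ·
  (3,6): δ = 31.55°  ✓
  (4,5): δ = 140.34°  ·
  (4,6): δ = 77.92°  ·
  (5,6): δ = 117.58°  ·
antipodal pairs: 8

count = 8; pairs: (0,3), (0,4), (0,5), (1,4), (1,5), (2,5), (2,6), (3,6)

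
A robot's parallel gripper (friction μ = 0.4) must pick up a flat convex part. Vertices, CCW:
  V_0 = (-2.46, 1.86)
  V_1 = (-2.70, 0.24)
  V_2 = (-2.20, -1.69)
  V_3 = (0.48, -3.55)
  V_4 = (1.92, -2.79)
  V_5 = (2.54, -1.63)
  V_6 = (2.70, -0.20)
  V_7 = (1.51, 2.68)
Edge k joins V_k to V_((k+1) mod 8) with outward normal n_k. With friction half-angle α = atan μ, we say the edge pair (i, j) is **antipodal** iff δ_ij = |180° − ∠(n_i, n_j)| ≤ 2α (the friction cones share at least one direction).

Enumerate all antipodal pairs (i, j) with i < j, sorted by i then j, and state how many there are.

count = 8; pairs: (0,4), (0,5), (0,6), (1,4), (1,5), (1,6), (2,6), (3,7)

α = atan 0.4 = 21.80°;  2α = 43.60°
n_0 = (-0.9892, +0.1465)
n_1 = (-0.9680, -0.2508)
n_2 = (-0.5702, -0.8215)
n_3 = (+0.4668, -0.8844)
n_4 = (+0.8819, -0.4714)
n_5 = (+0.9938, -0.1112)
n_6 = (+0.9242, +0.3819)
n_7 = (-0.2023, +0.9793)
  (0,1): δ = 157.05°  ·
  (0,2): δ = 116.33°  ·
  (0,3): δ = 53.75°  ·
  (0,4): δ = 19.70°  ✓
  (0,5): δ = 2.04°  ✓
  (0,6): δ = 30.88°  ✓
  (0,7): δ = 110.10°  ·
  (1,2): δ = 139.29°  ·
  (1,3): δ = 76.70°  ·
  (1,4): δ = 42.65°  ✓
  (1,5): δ = 20.91°  ✓
  (1,6): δ = 7.93°  ✓
  (1,7): δ = 87.15°  ·
  (2,3): δ = 117.41°  ·
  (2,4): δ = 83.36°  ·
  (2,5): δ = 61.62°  ·
  (2,6): δ = 32.79°  ✓
  (2,7): δ = 46.43°  ·
  (3,4): δ = 145.95°  ·
  (3,5): δ = 124.21°  ·
  (3,6): δ = 95.37°  ·
  (3,7): δ = 16.15°  ✓
  (4,5): δ = 158.26°  ·
  (4,6): δ = 129.43°  ·
  (4,7): δ = 50.21°  ·
  (5,6): δ = 151.17°  ·
  (5,7): δ = 71.95°  ·
  (6,7): δ = 100.78°  ·
antipodal pairs: 8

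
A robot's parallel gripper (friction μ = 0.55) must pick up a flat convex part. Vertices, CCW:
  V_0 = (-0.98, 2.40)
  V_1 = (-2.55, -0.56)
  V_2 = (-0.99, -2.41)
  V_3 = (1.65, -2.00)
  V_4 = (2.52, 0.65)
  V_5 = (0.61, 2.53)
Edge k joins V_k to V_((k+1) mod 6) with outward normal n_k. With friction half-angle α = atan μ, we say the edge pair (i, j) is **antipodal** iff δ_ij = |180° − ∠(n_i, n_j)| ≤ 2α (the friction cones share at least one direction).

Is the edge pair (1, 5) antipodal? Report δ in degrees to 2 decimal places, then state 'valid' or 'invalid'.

α = atan 0.55 = 28.81°;  2α = 57.62°
edge 1: e_1 = (+1.56, -1.85);  n_1 = (-0.7645, -0.6446)
edge 5: e_5 = (-1.59, -0.13);  n_5 = (-0.0815, +0.9967)
∠(n_1, n_5) = 125.46°
δ = |180° − 125.46°| = 54.54°
54.54° ≤ 2α = 57.62°  →  valid

δ = 54.54°, valid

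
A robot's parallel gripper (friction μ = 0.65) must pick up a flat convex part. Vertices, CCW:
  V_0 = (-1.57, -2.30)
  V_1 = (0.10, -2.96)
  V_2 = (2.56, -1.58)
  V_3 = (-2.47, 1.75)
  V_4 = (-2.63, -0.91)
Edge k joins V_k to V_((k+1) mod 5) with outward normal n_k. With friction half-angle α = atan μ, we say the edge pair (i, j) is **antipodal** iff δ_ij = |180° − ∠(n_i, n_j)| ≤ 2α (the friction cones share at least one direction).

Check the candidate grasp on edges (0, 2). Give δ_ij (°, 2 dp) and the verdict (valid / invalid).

α = atan 0.65 = 33.02°;  2α = 66.05°
edge 0: e_0 = (+1.67, -0.66);  n_0 = (-0.3675, -0.9300)
edge 2: e_2 = (-5.03, +3.33);  n_2 = (+0.5520, +0.8338)
∠(n_0, n_2) = 168.06°
δ = |180° − 168.06°| = 11.94°
11.94° ≤ 2α = 66.05°  →  valid

δ = 11.94°, valid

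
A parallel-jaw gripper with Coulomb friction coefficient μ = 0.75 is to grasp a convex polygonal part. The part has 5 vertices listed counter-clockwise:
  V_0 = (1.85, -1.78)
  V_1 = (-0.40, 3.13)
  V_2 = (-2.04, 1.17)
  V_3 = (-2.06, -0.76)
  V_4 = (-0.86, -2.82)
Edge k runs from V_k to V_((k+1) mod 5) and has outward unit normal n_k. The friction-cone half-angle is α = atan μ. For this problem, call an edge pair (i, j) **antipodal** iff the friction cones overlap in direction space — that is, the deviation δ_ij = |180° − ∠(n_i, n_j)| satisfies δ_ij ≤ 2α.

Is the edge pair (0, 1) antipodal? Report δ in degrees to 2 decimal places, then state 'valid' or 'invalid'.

α = atan 0.75 = 36.87°;  2α = 73.74°
edge 0: e_0 = (-2.25, +4.91);  n_0 = (+0.9091, +0.4166)
edge 1: e_1 = (-1.64, -1.96);  n_1 = (-0.7669, +0.6417)
∠(n_0, n_1) = 115.46°
δ = |180° − 115.46°| = 64.54°
64.54° ≤ 2α = 73.74°  →  valid

δ = 64.54°, valid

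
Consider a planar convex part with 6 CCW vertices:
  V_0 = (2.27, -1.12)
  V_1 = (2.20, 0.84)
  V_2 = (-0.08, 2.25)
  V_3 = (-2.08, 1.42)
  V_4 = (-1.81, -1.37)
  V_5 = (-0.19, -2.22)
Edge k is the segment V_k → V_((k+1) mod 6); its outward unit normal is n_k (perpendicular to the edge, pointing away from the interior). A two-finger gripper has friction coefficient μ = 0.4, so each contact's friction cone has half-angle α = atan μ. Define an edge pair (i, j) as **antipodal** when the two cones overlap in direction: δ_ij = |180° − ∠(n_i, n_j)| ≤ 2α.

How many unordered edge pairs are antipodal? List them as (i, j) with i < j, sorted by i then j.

α = atan 0.4 = 21.80°;  2α = 43.60°
n_0 = (+0.9994, +0.0357)
n_1 = (+0.5260, +0.8505)
n_2 = (-0.3833, +0.9236)
n_3 = (-0.9954, -0.0963)
n_4 = (-0.4646, -0.8855)
n_5 = (+0.4082, -0.9129)
  (0,1): δ = 123.78°  ·
  (0,2): δ = 69.51°  ·
  (0,3): δ = 3.48°  ✓
  (0,4): δ = 60.27°  ·
  (0,5): δ = 112.05°  ·
  (1,2): δ = 125.73°  ·
  (1,3): δ = 52.74°  ·
  (1,4): δ = 4.05°  ✓
  (1,5): δ = 55.83°  ·
  (2,3): δ = 107.01°  ·
  (2,4): δ = 50.22°  ·
  (2,5): δ = 1.55°  ✓
  (3,4): δ = 123.21°  ·
  (3,5): δ = 71.44°  ·
  (4,5): δ = 128.22°  ·
antipodal pairs: 3

count = 3; pairs: (0,3), (1,4), (2,5)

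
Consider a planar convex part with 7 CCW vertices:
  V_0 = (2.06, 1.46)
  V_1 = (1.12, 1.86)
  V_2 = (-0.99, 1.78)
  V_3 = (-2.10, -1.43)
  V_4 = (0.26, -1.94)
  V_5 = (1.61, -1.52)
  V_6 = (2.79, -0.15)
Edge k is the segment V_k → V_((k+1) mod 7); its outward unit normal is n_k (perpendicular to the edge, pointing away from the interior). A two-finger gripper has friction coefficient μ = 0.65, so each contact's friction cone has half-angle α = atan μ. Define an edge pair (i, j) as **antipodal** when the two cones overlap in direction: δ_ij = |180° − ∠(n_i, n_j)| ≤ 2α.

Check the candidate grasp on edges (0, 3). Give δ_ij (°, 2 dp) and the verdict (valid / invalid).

δ = 10.86°, valid

α = atan 0.65 = 33.02°;  2α = 66.05°
edge 0: e_0 = (-0.94, +0.40);  n_0 = (+0.3916, +0.9202)
edge 3: e_3 = (+2.36, -0.51);  n_3 = (-0.2112, -0.9774)
∠(n_0, n_3) = 169.14°
δ = |180° − 169.14°| = 10.86°
10.86° ≤ 2α = 66.05°  →  valid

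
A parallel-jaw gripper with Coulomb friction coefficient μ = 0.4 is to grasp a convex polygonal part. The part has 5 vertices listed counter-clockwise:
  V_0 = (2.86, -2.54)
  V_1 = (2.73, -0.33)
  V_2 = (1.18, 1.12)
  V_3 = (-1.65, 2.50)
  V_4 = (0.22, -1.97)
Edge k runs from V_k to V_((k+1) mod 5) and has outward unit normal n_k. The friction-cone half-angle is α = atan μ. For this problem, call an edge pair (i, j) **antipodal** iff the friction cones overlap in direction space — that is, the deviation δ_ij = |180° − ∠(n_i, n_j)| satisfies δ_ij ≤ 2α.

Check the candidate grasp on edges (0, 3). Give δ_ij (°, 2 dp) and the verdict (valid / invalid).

δ = 19.34°, valid

α = atan 0.4 = 21.80°;  2α = 43.60°
edge 0: e_0 = (-0.13, +2.21);  n_0 = (+0.9983, +0.0587)
edge 3: e_3 = (+1.87, -4.47);  n_3 = (-0.9225, -0.3859)
∠(n_0, n_3) = 160.66°
δ = |180° − 160.66°| = 19.34°
19.34° ≤ 2α = 43.60°  →  valid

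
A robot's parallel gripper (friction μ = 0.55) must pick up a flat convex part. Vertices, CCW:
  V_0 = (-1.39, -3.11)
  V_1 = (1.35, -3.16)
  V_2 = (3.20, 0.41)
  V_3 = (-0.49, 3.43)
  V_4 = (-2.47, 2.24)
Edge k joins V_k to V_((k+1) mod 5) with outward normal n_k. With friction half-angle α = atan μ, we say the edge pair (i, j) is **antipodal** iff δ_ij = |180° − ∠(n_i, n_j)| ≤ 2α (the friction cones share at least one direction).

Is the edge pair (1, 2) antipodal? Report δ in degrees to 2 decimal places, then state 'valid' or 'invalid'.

α = atan 0.55 = 28.81°;  2α = 57.62°
edge 1: e_1 = (+1.85, +3.57);  n_1 = (+0.8879, -0.4601)
edge 2: e_2 = (-3.69, +3.02);  n_2 = (+0.6334, +0.7739)
∠(n_1, n_2) = 78.10°
δ = |180° − 78.10°| = 101.90°
101.90° > 2α = 57.62°  →  invalid

δ = 101.90°, invalid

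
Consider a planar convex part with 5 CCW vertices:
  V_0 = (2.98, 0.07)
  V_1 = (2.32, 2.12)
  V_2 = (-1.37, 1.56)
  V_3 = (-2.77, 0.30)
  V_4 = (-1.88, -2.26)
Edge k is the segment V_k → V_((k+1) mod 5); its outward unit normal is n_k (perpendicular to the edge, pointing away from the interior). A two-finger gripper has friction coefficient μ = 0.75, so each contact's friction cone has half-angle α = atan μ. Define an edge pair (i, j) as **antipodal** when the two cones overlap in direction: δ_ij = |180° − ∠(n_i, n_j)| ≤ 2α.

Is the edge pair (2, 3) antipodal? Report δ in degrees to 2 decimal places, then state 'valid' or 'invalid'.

δ = 112.82°, invalid

α = atan 0.75 = 36.87°;  2α = 73.74°
edge 2: e_2 = (-1.40, -1.26);  n_2 = (-0.6690, +0.7433)
edge 3: e_3 = (+0.89, -2.56);  n_3 = (-0.9445, -0.3284)
∠(n_2, n_3) = 67.18°
δ = |180° − 67.18°| = 112.82°
112.82° > 2α = 73.74°  →  invalid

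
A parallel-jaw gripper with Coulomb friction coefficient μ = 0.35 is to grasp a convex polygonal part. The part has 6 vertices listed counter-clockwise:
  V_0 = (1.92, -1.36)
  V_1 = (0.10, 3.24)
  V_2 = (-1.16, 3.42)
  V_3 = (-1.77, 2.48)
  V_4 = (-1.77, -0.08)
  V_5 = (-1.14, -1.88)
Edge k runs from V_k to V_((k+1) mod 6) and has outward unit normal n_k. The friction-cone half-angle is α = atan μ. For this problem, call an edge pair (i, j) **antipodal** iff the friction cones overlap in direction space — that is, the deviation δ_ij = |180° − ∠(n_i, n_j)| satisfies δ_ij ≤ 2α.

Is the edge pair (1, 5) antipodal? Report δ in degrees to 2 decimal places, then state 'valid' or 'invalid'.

δ = 17.77°, valid

α = atan 0.35 = 19.29°;  2α = 38.58°
edge 1: e_1 = (-1.26, +0.18);  n_1 = (+0.1414, +0.9899)
edge 5: e_5 = (+3.06, +0.52);  n_5 = (+0.1675, -0.9859)
∠(n_1, n_5) = 162.23°
δ = |180° − 162.23°| = 17.77°
17.77° ≤ 2α = 38.58°  →  valid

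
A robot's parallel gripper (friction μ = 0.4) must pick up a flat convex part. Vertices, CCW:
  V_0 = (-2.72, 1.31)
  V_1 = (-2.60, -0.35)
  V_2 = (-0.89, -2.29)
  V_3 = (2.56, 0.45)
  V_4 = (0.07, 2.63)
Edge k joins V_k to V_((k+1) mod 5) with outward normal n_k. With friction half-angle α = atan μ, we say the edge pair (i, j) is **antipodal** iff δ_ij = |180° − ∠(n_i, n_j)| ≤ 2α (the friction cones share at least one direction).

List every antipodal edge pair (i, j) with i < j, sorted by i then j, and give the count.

count = 2; pairs: (1,3), (2,4)

α = atan 0.4 = 21.80°;  2α = 43.60°
n_0 = (-0.9974, -0.0721)
n_1 = (-0.7502, -0.6612)
n_2 = (+0.6219, -0.7831)
n_3 = (+0.6587, +0.7524)
n_4 = (-0.4277, +0.9039)
  (0,1): δ = 142.74°  ·
  (0,2): δ = 55.68°  ·
  (0,3): δ = 44.66°  ·
  (0,4): δ = 111.19°  ·
  (1,2): δ = 92.94°  ·
  (1,3): δ = 7.40°  ✓
  (1,4): δ = 73.93°  ·
  (2,3): δ = 79.66°  ·
  (2,4): δ = 13.14°  ✓
  (3,4): δ = 113.48°  ·
antipodal pairs: 2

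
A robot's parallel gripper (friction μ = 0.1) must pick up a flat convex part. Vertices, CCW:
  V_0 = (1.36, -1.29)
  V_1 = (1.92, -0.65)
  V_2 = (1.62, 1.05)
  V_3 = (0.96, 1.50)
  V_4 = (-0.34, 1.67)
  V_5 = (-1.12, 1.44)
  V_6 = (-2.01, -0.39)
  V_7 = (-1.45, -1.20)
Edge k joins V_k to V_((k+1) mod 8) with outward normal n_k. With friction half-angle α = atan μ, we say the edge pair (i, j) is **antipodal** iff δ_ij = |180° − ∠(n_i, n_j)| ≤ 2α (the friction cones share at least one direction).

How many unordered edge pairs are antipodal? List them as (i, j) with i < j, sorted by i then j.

count = 1; pairs: (3,7)

α = atan 0.1 = 5.71°;  2α = 11.42°
n_0 = (+0.7526, -0.6585)
n_1 = (+0.9848, +0.1738)
n_2 = (+0.5633, +0.8262)
n_3 = (+0.1297, +0.9916)
n_4 = (-0.2828, +0.9592)
n_5 = (-0.8993, +0.4374)
n_6 = (-0.8226, -0.5687)
n_7 = (-0.0320, -0.9995)
  (0,1): δ = 128.81°  ·
  (0,2): δ = 83.10°  ·
  (0,3): δ = 56.26°  ·
  (0,4): δ = 32.38°  ·
  (0,5): δ = 15.25°  ·
  (0,6): δ = 75.84°  ·
  (0,7): δ = 129.35°  ·
  (1,2): δ = 134.29°  ·
  (1,3): δ = 107.46°  ·
  (1,4): δ = 83.58°  ·
  (1,5): δ = 35.94°  ·
  (1,6): δ = 24.65°  ·
  (1,7): δ = 78.16°  ·
  (2,3): δ = 153.16°  ·
  (2,4): δ = 129.28°  ·
  (2,5): δ = 81.65°  ·
  (2,6): δ = 21.05°  ·
  (2,7): δ = 32.45°  ·
  (3,4): δ = 156.12°  ·
  (3,5): δ = 108.49°  ·
  (3,6): δ = 47.89°  ·
  (3,7): δ = 5.62°  ✓
  (4,5): δ = 132.36°  ·
  (4,6): δ = 71.77°  ·
  (4,7): δ = 18.26°  ·
  (5,6): δ = 119.41°  ·
  (5,7): δ = 65.90°  ·
  (6,7): δ = 126.49°  ·
antipodal pairs: 1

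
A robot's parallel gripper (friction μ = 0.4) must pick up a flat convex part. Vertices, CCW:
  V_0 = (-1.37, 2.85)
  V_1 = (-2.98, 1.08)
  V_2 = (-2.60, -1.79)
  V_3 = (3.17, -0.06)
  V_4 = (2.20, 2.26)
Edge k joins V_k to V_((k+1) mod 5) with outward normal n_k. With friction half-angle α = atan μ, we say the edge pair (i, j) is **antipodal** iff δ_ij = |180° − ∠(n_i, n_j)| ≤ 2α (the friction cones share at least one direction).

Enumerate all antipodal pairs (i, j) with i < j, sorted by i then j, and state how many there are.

count = 3; pairs: (0,2), (1,3), (2,4)

α = atan 0.4 = 21.80°;  2α = 43.60°
n_0 = (-0.7398, +0.6729)
n_1 = (-0.9913, -0.1313)
n_2 = (+0.2872, -0.9579)
n_3 = (+0.9226, +0.3857)
n_4 = (+0.1631, +0.9866)
  (0,1): δ = 130.17°  ·
  (0,2): δ = 31.02°  ✓
  (0,3): δ = 64.98°  ·
  (0,4): δ = 122.91°  ·
  (1,2): δ = 80.85°  ·
  (1,3): δ = 15.15°  ✓
  (1,4): δ = 73.07°  ·
  (2,3): δ = 84.00°  ·
  (2,4): δ = 26.07°  ✓
  (3,4): δ = 122.07°  ·
antipodal pairs: 3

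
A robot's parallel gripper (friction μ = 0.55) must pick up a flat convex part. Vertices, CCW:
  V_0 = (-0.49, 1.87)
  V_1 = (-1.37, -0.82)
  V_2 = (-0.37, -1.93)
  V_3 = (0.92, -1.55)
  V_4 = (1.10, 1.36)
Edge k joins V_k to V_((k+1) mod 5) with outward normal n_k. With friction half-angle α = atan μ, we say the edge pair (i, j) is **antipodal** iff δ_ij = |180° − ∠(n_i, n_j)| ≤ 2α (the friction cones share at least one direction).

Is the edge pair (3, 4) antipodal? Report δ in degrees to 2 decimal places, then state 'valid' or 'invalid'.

δ = 104.24°, invalid

α = atan 0.55 = 28.81°;  2α = 57.62°
edge 3: e_3 = (+0.18, +2.91);  n_3 = (+0.9981, -0.0617)
edge 4: e_4 = (-1.59, +0.51);  n_4 = (+0.3054, +0.9522)
∠(n_3, n_4) = 75.76°
δ = |180° − 75.76°| = 104.24°
104.24° > 2α = 57.62°  →  invalid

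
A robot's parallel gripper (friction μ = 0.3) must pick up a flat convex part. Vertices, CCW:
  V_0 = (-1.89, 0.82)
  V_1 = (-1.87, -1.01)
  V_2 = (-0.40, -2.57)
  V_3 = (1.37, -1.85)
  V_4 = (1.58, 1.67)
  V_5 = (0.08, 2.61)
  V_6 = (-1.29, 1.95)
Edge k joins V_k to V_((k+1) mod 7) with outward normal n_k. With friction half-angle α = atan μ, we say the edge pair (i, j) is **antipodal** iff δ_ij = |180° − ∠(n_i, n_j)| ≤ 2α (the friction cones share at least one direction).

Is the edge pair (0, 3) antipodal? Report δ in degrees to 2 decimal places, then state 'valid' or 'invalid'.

α = atan 0.3 = 16.70°;  2α = 33.40°
edge 0: e_0 = (+0.02, -1.83);  n_0 = (-0.9999, -0.0109)
edge 3: e_3 = (+0.21, +3.52);  n_3 = (+0.9982, -0.0596)
∠(n_0, n_3) = 175.96°
δ = |180° − 175.96°| = 4.04°
4.04° ≤ 2α = 33.40°  →  valid

δ = 4.04°, valid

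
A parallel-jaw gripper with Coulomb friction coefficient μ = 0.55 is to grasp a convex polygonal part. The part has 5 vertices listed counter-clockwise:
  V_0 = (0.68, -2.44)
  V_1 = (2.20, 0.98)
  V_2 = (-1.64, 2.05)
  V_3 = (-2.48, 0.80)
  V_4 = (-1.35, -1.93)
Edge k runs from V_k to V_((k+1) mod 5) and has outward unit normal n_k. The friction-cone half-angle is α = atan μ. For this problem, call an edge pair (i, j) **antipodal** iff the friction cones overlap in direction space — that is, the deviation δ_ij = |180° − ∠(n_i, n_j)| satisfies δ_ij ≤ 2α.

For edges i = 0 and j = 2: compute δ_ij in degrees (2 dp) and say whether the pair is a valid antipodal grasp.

α = atan 0.55 = 28.81°;  2α = 57.62°
edge 0: e_0 = (+1.52, +3.42);  n_0 = (+0.9138, -0.4061)
edge 2: e_2 = (-0.84, -1.25);  n_2 = (-0.8300, +0.5578)
∠(n_0, n_2) = 170.06°
δ = |180° − 170.06°| = 9.94°
9.94° ≤ 2α = 57.62°  →  valid

δ = 9.94°, valid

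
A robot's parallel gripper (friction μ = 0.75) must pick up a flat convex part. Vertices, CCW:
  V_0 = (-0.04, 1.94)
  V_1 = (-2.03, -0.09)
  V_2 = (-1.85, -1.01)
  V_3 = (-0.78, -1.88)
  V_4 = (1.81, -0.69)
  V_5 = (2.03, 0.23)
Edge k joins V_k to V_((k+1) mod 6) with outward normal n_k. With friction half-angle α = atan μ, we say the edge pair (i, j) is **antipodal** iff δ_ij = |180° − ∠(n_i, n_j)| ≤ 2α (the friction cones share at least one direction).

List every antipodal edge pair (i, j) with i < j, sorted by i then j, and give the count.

count = 7; pairs: (0,3), (0,4), (1,4), (1,5), (2,4), (2,5), (3,5)

α = atan 0.75 = 36.87°;  2α = 73.74°
n_0 = (-0.7141, +0.7000)
n_1 = (-0.9814, -0.1920)
n_2 = (-0.6309, -0.7759)
n_3 = (+0.4175, -0.9087)
n_4 = (+0.9726, -0.2326)
n_5 = (+0.6369, +0.7710)
  (0,1): δ = 124.50°  ·
  (0,2): δ = 84.68°  ·
  (0,3): δ = 20.89°  ✓
  (0,4): δ = 30.98°  ✓
  (0,5): δ = 94.87°  ·
  (1,2): δ = 140.18°  ·
  (1,3): δ = 76.39°  ·
  (1,4): δ = 24.52°  ✓
  (1,5): δ = 39.37°  ✓
  (2,3): δ = 116.21°  ·
  (2,4): δ = 64.33°  ✓
  (2,5): δ = 0.45°  ✓
  (3,4): δ = 128.13°  ·
  (3,5): δ = 64.24°  ✓
  (4,5): δ = 116.11°  ·
antipodal pairs: 7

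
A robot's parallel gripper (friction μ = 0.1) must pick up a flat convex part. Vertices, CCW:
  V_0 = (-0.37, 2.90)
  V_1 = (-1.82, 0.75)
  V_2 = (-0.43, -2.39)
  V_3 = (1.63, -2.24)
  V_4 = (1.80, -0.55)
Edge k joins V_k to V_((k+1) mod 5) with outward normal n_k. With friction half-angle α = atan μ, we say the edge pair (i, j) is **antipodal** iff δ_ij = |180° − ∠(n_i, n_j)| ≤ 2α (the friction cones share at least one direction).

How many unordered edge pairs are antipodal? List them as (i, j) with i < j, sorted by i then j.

α = atan 0.1 = 5.71°;  2α = 11.42°
n_0 = (-0.8291, +0.5591)
n_1 = (-0.9144, -0.4048)
n_2 = (+0.0726, -0.9974)
n_3 = (+0.9950, -0.1001)
n_4 = (+0.8465, +0.5324)
  (0,1): δ = 122.13°  ·
  (0,2): δ = 51.84°  ·
  (0,3): δ = 28.25°  ·
  (0,4): δ = 66.17°  ·
  (1,2): δ = 109.71°  ·
  (1,3): δ = 29.62°  ·
  (1,4): δ = 8.29°  ✓
  (2,3): δ = 99.91°  ·
  (2,4): δ = 62.00°  ·
  (3,4): δ = 142.09°  ·
antipodal pairs: 1

count = 1; pairs: (1,4)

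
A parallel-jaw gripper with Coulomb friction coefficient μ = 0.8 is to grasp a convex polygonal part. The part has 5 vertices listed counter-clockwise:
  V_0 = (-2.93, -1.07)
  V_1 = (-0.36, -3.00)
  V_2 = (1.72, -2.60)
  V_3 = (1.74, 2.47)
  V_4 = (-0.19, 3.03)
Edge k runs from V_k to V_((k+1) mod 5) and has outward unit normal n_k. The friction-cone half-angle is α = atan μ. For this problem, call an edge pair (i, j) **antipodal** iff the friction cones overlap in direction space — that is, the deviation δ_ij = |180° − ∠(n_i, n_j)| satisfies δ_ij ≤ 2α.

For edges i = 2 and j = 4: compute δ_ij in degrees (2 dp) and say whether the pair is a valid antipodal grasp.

α = atan 0.8 = 38.66°;  2α = 77.32°
edge 2: e_2 = (+0.02, +5.07);  n_2 = (+1.0000, -0.0039)
edge 4: e_4 = (-2.74, -4.10);  n_4 = (-0.8314, +0.5556)
∠(n_2, n_4) = 146.47°
δ = |180° − 146.47°| = 33.53°
33.53° ≤ 2α = 77.32°  →  valid

δ = 33.53°, valid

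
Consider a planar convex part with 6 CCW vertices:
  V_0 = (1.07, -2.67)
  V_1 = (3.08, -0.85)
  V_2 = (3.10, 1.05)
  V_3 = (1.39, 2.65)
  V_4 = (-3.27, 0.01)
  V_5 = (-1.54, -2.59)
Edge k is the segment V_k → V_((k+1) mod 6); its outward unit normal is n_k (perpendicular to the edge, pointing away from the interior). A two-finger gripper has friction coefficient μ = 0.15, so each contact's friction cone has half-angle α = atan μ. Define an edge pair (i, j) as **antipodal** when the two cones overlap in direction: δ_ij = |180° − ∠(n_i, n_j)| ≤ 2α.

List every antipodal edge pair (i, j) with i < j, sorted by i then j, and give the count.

α = atan 0.15 = 8.53°;  2α = 17.06°
n_0 = (+0.6712, -0.7413)
n_1 = (+0.9999, -0.0105)
n_2 = (+0.6832, +0.7302)
n_3 = (-0.4929, +0.8701)
n_4 = (-0.8325, -0.5540)
n_5 = (-0.0306, -0.9995)
  (0,1): δ = 132.76°  ·
  (0,2): δ = 85.26°  ·
  (0,3): δ = 12.63°  ✓
  (0,4): δ = 81.48°  ·
  (0,5): δ = 136.08°  ·
  (1,2): δ = 132.49°  ·
  (1,3): δ = 59.86°  ·
  (1,4): δ = 34.24°  ·
  (1,5): δ = 88.85°  ·
  (2,3): δ = 107.37°  ·
  (2,4): δ = 13.26°  ✓
  (2,5): δ = 41.34°  ·
  (3,4): δ = 85.89°  ·
  (3,5): δ = 31.29°  ·
  (4,5): δ = 125.39°  ·
antipodal pairs: 2

count = 2; pairs: (0,3), (2,4)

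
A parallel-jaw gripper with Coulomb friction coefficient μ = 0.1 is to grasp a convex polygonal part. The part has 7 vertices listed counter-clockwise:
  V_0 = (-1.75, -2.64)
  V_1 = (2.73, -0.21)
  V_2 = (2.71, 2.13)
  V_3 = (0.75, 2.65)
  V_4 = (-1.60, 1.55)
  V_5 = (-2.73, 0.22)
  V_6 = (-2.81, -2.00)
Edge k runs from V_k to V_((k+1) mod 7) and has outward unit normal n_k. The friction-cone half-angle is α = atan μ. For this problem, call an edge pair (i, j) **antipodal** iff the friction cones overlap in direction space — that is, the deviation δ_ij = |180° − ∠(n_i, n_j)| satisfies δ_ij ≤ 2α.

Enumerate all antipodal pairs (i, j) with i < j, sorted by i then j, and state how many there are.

count = 2; pairs: (0,3), (1,5)

α = atan 0.1 = 5.71°;  2α = 11.42°
n_0 = (+0.4768, -0.8790)
n_1 = (+1.0000, +0.0085)
n_2 = (+0.2564, +0.9666)
n_3 = (-0.4239, +0.9057)
n_4 = (-0.7621, +0.6475)
n_5 = (-0.9994, +0.0360)
n_6 = (-0.5169, -0.8561)
  (0,1): δ = 117.99°  ·
  (0,2): δ = 43.33°  ·
  (0,3): δ = 3.39°  ✓
  (0,4): δ = 21.17°  ·
  (0,5): δ = 59.46°  ·
  (0,6): δ = 120.40°  ·
  (1,2): δ = 105.35°  ·
  (1,3): δ = 65.41°  ·
  (1,4): δ = 40.84°  ·
  (1,5): δ = 2.55°  ✓
  (1,6): δ = 58.39°  ·
  (2,3): δ = 140.06°  ·
  (2,4): δ = 115.49°  ·
  (2,5): δ = 77.21°  ·
  (2,6): δ = 16.26°  ·
  (3,4): δ = 155.44°  ·
  (3,5): δ = 117.15°  ·
  (3,6): δ = 56.21°  ·
  (4,5): δ = 141.71°  ·
  (4,6): δ = 80.77°  ·
  (5,6): δ = 119.06°  ·
antipodal pairs: 2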